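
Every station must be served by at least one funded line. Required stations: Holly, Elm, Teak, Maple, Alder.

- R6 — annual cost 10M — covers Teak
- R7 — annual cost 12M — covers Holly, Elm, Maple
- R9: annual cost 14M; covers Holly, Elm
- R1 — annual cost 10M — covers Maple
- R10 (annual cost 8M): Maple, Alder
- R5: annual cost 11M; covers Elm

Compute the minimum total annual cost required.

Choose R6, R7, and R10: together they cover Holly, Elm, Teak, Maple, Alder — every station.
Total annual cost: 10 + 12 + 8 = 30.

30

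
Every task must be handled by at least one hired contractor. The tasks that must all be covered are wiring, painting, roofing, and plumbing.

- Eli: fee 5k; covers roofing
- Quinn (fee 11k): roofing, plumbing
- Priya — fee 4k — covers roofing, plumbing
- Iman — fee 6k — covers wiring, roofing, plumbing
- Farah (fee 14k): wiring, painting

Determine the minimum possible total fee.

18

Choose Priya and Farah: together they cover wiring, painting, roofing, plumbing — every task.
Total fee: 4 + 14 = 18.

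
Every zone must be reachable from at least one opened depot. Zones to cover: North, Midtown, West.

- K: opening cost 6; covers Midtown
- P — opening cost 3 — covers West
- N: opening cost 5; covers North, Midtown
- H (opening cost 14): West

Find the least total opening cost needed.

8

Choose P and N: together they cover North, Midtown, West — every zone.
Total opening cost: 3 + 5 = 8.
No cover costs less than 8.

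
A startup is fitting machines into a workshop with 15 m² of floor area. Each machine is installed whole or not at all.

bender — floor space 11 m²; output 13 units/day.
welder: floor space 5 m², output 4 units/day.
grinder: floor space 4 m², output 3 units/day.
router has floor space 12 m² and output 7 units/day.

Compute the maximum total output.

Allowing fractional choices, the relaxed optimum would be about 16.2, but machines are indivisible.
bender + grinder: floor space 11 + 4 = 15 ≤ 15, output 13 + 3 = 16.
welder + grinder: floor space 5 + 4 = 9 ≤ 15, output 4 + 3 = 7.
bender: floor space 11 ≤ 15, output 13.
Best is bender and grinder with total output 16.

16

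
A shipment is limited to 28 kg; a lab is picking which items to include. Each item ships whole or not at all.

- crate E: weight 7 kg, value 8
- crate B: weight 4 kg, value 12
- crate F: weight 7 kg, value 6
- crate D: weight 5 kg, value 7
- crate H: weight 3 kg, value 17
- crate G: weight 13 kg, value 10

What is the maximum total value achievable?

50

This is a 0-1 knapsack instance.
Allowing fractional choices, the relaxed optimum would be about 51.5, but items are indivisible.
crate E + crate B + crate H + crate G: weight 7 + 4 + 3 + 13 = 27 ≤ 28, value 8 + 12 + 17 + 10 = 47.
crate B + crate D + crate H + crate G: weight 4 + 5 + 3 + 13 = 25 ≤ 28, value 12 + 7 + 17 + 10 = 46.
crate E + crate B + crate F + crate D + crate H: weight 7 + 4 + 7 + 5 + 3 = 26 ≤ 28, value 8 + 12 + 6 + 7 + 17 = 50.
Best is crate E, crate B, crate F, crate D, and crate H with total value 50.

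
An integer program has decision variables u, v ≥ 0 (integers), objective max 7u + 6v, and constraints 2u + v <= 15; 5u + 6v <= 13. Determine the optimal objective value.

The continuous relaxation peaks at (2.6, 0) with value 18.20; rounding to a feasible lattice point costs some objective.
(u,v)=(2,0): 2·2+1·0=4≤15, 5·2+6·0=10≤13, objective 14.
(u,v)=(1,1): 2·1+1·1=3≤15, 5·1+6·1=11≤13, objective 13.
(u,v)=(1,0): 2·1+1·0=2≤15, 5·1+6·0=5≤13, objective 7.
The best lattice point is (2,0), giving 14.

14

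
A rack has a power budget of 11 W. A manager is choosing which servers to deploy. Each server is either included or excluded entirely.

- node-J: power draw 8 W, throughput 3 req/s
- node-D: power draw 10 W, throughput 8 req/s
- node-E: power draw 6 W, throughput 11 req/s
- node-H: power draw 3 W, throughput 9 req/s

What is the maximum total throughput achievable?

20

This is an integer program with binary decision variables.
node-E + node-H: power draw 6 + 3 = 9 ≤ 11, throughput 11 + 9 = 20.
node-J + node-H: power draw 8 + 3 = 11 ≤ 11, throughput 3 + 9 = 12.
Best is node-E and node-H with total throughput 20.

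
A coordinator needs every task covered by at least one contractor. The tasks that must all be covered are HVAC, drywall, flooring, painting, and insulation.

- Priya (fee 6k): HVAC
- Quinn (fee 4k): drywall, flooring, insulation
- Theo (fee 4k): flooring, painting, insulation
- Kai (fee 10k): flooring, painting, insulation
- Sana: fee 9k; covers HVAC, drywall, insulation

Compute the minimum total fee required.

This is an integer covering problem.
Choose Theo and Sana: together they cover HVAC, drywall, flooring, painting, insulation — every task.
Total fee: 4 + 9 = 13.

13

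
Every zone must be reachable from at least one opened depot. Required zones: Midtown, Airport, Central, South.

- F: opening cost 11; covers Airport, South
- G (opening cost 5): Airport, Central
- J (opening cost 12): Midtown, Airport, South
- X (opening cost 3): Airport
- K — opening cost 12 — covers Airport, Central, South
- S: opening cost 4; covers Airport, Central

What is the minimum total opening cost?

Choose J and S: together they cover Midtown, Airport, Central, South — every zone.
Total opening cost: 12 + 4 = 16.
No cover costs less than 16.

16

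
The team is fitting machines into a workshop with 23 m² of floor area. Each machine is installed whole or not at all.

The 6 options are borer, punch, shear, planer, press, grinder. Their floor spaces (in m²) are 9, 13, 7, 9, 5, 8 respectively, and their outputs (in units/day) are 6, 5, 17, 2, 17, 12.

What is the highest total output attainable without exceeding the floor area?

Take shear, press, and grinder: floor space 7 + 5 + 8 = 20 ≤ 23, output 17 + 17 + 12 = 46.
No other feasible combination does better.

46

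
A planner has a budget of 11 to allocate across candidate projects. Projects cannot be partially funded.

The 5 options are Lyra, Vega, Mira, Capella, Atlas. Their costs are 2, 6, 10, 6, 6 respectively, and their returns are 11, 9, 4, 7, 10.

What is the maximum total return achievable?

21

Allowing fractional choices, the relaxed optimum would be about 25.5, but projects are indivisible.
Lyra + Vega: cost 2 + 6 = 8 ≤ 11, return 11 + 9 = 20.
Lyra + Capella: cost 2 + 6 = 8 ≤ 11, return 11 + 7 = 18.
Lyra + Atlas: cost 2 + 6 = 8 ≤ 11, return 11 + 10 = 21.
Best is Lyra and Atlas with total return 21.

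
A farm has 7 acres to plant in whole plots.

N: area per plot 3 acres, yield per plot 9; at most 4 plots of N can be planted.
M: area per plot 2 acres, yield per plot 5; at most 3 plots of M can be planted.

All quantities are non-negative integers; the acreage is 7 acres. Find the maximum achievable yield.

This is a bounded integer knapsack.
1×N and 2×M: area 7 ≤ 7, yield 1·9 + 2·5 = 19.
2×N: area 6 ≤ 7, yield 2·9 = 18.
Best is 19.

19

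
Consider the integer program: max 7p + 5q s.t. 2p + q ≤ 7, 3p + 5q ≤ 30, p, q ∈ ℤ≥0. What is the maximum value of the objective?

32

(p,q)=(1,5): 2·1+1·5=7≤7, 3·1+5·5=28≤30, objective 32.
(p,q)=(0,6): 2·0+1·6=6≤7, 3·0+5·6=30≤30, objective 30.
No feasible integer point exceeds 32.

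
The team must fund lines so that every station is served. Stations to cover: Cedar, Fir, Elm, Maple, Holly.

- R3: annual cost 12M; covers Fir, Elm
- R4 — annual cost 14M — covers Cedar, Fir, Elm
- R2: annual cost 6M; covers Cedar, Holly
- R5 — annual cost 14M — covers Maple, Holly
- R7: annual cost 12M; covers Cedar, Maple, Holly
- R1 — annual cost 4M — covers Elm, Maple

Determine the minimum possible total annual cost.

Choose R3, R2, and R1: together they cover Cedar, Fir, Elm, Maple, Holly — every station.
Total annual cost: 12 + 6 + 4 = 22.
No cover costs less than 22.

22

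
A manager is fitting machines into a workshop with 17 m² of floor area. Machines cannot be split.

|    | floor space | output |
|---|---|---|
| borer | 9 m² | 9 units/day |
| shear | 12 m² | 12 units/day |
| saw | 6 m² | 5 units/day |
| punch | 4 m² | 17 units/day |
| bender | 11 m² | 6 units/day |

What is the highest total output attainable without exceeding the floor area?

Allowing fractional choices, the relaxed optimum would be about 30.0, but machines are indivisible.
shear + punch: floor space 12 + 4 = 16 ≤ 17, output 12 + 17 = 29.
punch + bender: floor space 4 + 11 = 15 ≤ 17, output 17 + 6 = 23.
borer + punch: floor space 9 + 4 = 13 ≤ 17, output 9 + 17 = 26.
Best is shear and punch with total output 29.

29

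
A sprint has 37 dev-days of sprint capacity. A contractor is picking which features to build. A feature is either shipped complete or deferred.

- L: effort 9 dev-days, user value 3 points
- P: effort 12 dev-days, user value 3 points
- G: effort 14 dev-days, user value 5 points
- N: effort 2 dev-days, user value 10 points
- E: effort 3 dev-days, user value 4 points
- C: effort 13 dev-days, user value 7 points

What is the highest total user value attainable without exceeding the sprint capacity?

26

Take G, N, E, and C: effort 14 + 2 + 3 + 13 = 32 ≤ 37, user value 5 + 10 + 4 + 7 = 26.
No other feasible combination does better.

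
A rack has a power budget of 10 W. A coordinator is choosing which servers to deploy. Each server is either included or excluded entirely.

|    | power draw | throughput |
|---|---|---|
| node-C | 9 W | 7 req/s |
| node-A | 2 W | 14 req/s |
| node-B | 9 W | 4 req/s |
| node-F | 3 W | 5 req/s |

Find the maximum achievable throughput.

Treat it as a binary knapsack problem.
Allowing fractional choices, the relaxed optimum would be about 22.9, but servers are indivisible.
node-A + node-F: power draw 2 + 3 = 5 ≤ 10, throughput 14 + 5 = 19.
node-A: power draw 2 ≤ 10, throughput 14.
Best is node-A and node-F with total throughput 19.

19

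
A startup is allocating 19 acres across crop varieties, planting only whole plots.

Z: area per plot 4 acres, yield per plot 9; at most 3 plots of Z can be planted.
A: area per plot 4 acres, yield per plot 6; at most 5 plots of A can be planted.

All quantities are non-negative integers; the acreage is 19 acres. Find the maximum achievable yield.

This is a bounded integer knapsack.
Take 3×Z and 1×A: area 16 ≤ 19, yield 3·9 + 1·6 = 33.
Z has the best ratio (9/4) and is taken to its limit of 3; remaining capacity is filled optimally with the others.

33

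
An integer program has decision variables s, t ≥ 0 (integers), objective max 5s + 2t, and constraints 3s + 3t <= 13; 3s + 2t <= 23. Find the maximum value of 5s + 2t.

20

(s,t)=(4,0): 3·4+3·0=12≤13, 3·4+2·0=12≤23, objective 20.
(s,t)=(3,1): 3·3+3·1=12≤13, 3·3+2·1=11≤23, objective 17.
(s,t)=(3,0): 3·3+3·0=9≤13, 3·3+2·0=9≤23, objective 15.
No feasible integer point exceeds 20.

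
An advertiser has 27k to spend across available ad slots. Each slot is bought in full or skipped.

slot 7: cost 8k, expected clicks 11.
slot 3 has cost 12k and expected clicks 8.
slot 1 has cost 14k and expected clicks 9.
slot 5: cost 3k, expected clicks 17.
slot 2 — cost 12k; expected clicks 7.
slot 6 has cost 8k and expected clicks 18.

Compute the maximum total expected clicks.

Allowing fractional choices, the relaxed optimum would be about 51.3, but ad slots are indivisible.
slot 1 + slot 5 + slot 6: cost 14 + 3 + 8 = 25 ≤ 27, expected clicks 9 + 17 + 18 = 44.
slot 7 + slot 5 + slot 6: cost 8 + 3 + 8 = 19 ≤ 27, expected clicks 11 + 17 + 18 = 46.
Best is slot 7, slot 5, and slot 6 with total expected clicks 46.

46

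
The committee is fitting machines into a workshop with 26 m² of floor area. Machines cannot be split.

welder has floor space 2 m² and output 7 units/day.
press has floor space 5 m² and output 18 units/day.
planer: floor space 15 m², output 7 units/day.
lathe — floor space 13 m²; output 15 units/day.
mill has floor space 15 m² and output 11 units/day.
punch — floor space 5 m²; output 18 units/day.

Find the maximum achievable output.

58

Treat it as a binary knapsack problem.
press + mill + punch: floor space 5 + 15 + 5 = 25 ≤ 26, output 18 + 11 + 18 = 47.
welder + press + lathe + punch: floor space 2 + 5 + 13 + 5 = 25 ≤ 26, output 7 + 18 + 15 + 18 = 58.
press + lathe + punch: floor space 5 + 13 + 5 = 23 ≤ 26, output 18 + 15 + 18 = 51.
Best is welder, press, lathe, and punch with total output 58.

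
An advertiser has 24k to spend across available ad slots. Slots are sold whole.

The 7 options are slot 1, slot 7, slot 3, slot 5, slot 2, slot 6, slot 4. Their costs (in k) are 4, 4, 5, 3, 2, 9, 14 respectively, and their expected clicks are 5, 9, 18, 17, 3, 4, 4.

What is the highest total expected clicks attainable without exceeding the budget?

52

Allowing fractional choices, the relaxed optimum would be about 54.7, but ad slots are indivisible.
slot 7 + slot 3 + slot 5 + slot 2 + slot 6: cost 4 + 5 + 3 + 2 + 9 = 23 ≤ 24, expected clicks 9 + 18 + 17 + 3 + 4 = 51.
slot 1 + slot 7 + slot 3 + slot 5 + slot 2: cost 4 + 4 + 5 + 3 + 2 = 18 ≤ 24, expected clicks 5 + 9 + 18 + 17 + 3 = 52.
Best is slot 1, slot 7, slot 3, slot 5, and slot 2 with total expected clicks 52.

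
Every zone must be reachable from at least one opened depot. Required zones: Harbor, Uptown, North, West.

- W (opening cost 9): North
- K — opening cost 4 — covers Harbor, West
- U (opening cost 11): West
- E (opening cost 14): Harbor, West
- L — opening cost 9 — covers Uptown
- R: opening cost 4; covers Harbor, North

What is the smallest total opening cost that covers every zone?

17

This is a weighted set-cover instance.
Choose K, L, and R: together they cover Harbor, Uptown, North, West — every zone.
Total opening cost: 4 + 9 + 4 = 17.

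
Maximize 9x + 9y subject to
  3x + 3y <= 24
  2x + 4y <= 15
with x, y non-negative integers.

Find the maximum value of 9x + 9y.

63

(x,y)=(7,0): 3·7+3·0=21≤24, 2·7+4·0=14≤15, objective 63.
(x,y)=(6,0): 3·6+3·0=18≤24, 2·6+4·0=12≤15, objective 54.
Maximum is 63 at (x,y)=(7,0).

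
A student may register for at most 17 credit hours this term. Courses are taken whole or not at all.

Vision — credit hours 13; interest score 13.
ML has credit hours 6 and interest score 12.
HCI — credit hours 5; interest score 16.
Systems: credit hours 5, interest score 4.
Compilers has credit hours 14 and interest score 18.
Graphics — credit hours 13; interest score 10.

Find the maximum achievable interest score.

This is a 0-1 knapsack instance.
Allowing fractional choices, the relaxed optimum would be about 35.7, but courses are indivisible.
ML + HCI: credit hours 6 + 5 = 11 ≤ 17, interest score 12 + 16 = 28.
ML + HCI + Systems: credit hours 6 + 5 + 5 = 16 ≤ 17, interest score 12 + 16 + 4 = 32.
Best is ML, HCI, and Systems with total interest score 32.

32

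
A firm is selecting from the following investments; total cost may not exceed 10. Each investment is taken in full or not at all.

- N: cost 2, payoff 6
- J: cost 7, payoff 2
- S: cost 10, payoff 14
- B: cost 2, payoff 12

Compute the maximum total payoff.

18

This is an integer program with binary decision variables.
Take N and B: cost 2 + 2 = 4 ≤ 10, payoff 6 + 12 = 18.
No other feasible combination does better.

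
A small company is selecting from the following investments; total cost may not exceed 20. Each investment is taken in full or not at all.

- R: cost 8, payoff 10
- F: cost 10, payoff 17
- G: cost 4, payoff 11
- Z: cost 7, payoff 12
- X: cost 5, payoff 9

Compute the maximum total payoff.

37

Take F, G, and X: cost 10 + 4 + 5 = 19 ≤ 20, payoff 17 + 11 + 9 = 37.
No other feasible combination does better.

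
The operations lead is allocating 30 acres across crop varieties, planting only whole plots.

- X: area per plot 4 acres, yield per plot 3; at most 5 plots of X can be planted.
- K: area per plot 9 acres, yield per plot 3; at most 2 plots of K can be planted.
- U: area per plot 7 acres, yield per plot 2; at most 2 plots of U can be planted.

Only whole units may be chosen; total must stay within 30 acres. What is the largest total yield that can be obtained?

18

5×X and 1×U: area 27 ≤ 30, yield 5·3 + 1·2 = 17.
5×X and 1×K: area 29 ≤ 30, yield 5·3 + 1·3 = 18.
Best is 18.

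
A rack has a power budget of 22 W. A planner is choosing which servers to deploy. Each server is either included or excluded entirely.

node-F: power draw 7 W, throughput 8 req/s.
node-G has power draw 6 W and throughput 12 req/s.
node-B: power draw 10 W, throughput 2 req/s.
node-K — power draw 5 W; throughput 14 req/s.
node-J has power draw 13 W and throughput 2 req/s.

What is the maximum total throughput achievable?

node-F + node-G + node-K: power draw 7 + 6 + 5 = 18 ≤ 22, throughput 8 + 12 + 14 = 34.
node-G + node-B + node-K: power draw 6 + 10 + 5 = 21 ≤ 22, throughput 12 + 2 + 14 = 28.
Best is node-F, node-G, and node-K with total throughput 34.

34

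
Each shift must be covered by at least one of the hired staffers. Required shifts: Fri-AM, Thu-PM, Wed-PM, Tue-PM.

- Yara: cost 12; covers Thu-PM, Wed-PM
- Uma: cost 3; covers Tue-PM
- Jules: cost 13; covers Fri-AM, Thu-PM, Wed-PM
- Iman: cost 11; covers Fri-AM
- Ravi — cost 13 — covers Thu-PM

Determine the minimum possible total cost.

16

Choose Uma and Jules: together they cover Fri-AM, Thu-PM, Wed-PM, Tue-PM — every shift.
Total cost: 3 + 13 = 16.
No cover costs less than 16.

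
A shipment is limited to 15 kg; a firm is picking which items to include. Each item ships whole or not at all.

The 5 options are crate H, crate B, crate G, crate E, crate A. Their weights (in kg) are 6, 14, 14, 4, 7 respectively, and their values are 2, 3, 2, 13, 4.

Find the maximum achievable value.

Allowing fractional choices, the relaxed optimum would be about 18.3, but items are indivisible.
crate H + crate E: weight 6 + 4 = 10 ≤ 15, value 2 + 13 = 15.
crate E + crate A: weight 4 + 7 = 11 ≤ 15, value 13 + 4 = 17.
Best is crate E and crate A with total value 17.

17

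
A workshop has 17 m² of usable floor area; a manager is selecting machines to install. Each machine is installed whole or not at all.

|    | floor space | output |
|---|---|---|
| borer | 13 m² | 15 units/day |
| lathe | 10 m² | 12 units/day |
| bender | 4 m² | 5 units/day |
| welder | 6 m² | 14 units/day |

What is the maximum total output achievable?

26

Allowing fractional choices, the relaxed optimum would be about 27.4, but machines are indivisible.
borer + bender: floor space 13 + 4 = 17 ≤ 17, output 15 + 5 = 20.
lathe + welder: floor space 10 + 6 = 16 ≤ 17, output 12 + 14 = 26.
bender + welder: floor space 4 + 6 = 10 ≤ 17, output 5 + 14 = 19.
Best is lathe and welder with total output 26.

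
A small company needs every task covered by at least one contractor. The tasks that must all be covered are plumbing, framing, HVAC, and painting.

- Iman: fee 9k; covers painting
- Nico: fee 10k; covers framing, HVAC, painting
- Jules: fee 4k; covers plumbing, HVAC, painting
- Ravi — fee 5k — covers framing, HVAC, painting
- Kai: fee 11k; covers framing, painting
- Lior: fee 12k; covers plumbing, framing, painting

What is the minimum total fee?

Choose Jules and Ravi: together they cover plumbing, framing, HVAC, painting — every task.
Total fee: 4 + 5 = 9.
No cover costs less than 9.

9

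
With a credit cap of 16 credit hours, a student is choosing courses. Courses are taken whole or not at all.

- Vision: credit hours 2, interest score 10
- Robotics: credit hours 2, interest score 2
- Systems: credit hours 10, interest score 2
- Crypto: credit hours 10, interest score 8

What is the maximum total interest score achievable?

Allowing fractional choices, the relaxed optimum would be about 20.4, but courses are indivisible.
Vision + Robotics + Crypto: credit hours 2 + 2 + 10 = 14 ≤ 16, interest score 10 + 2 + 8 = 20.
Vision + Robotics + Systems: credit hours 2 + 2 + 10 = 14 ≤ 16, interest score 10 + 2 + 2 = 14.
Vision + Crypto: credit hours 2 + 10 = 12 ≤ 16, interest score 10 + 8 = 18.
Best is Vision, Robotics, and Crypto with total interest score 20.

20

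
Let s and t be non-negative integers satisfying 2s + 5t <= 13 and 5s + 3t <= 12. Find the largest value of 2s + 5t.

The continuous relaxation peaks at (0, 2.6) with value 13.00; rounding to a feasible lattice point costs some objective.
(s,t)=(1,2): 2·1+5·2=12≤13, 5·1+3·2=11≤12, objective 12.
(s,t)=(0,2): 2·0+5·2=10≤13, 5·0+3·2=6≤12, objective 10.
(s,t)=(1,1): 2·1+5·1=7≤13, 5·1+3·1=8≤12, objective 7.
(s,t)=(0,1): 2·0+5·1=5≤13, 5·0+3·1=3≤12, objective 5.
Maximum is 12 at (s,t)=(1,2).

12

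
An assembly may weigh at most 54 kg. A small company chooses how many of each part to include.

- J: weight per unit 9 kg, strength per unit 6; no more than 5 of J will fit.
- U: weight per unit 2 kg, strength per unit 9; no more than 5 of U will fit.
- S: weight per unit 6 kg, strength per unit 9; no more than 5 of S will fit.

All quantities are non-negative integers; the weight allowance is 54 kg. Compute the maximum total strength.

U has the best ratio (9/2); taking only U gives at most 5×9 = 45 (stopped by the supply cap of 5).
Mixing does better — 1×J, 5×U, and 5×S: weight 49 ≤ 54, strength 1·6 + 5·9 + 5·9 = 96.

96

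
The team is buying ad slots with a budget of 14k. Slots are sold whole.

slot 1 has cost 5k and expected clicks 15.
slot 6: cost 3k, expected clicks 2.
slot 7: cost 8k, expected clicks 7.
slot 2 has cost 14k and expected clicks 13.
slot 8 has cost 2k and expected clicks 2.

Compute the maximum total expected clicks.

Take slot 1 and slot 7: cost 5 + 8 = 13 ≤ 14, expected clicks 15 + 7 = 22.
No other feasible combination does better.

22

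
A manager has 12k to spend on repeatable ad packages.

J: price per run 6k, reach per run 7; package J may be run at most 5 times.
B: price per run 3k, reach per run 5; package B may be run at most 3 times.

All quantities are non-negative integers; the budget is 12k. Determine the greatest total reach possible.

1×J and 2×B: price 12 ≤ 12, reach 1·7 + 2·5 = 17.
3×B: price 9 ≤ 12, reach 3·5 = 15.
Best is 17.

17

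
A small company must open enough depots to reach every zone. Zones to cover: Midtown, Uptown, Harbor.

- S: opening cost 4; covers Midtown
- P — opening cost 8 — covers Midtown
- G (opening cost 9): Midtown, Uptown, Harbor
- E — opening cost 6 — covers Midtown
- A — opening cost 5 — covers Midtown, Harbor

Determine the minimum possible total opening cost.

This is an integer covering problem.
The greedy cost-per-new-zone heuristic would pick A and G for 14, but a cheaper cover exists.
G alone covers Midtown, Uptown, Harbor — every zone.
Total opening cost: 9.
No cover costs less than 9.

9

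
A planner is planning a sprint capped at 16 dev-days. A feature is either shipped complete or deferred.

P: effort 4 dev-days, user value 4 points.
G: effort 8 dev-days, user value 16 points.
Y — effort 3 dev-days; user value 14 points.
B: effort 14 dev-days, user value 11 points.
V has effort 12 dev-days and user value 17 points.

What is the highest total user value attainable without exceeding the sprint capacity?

34

Take P, G, and Y: effort 4 + 8 + 3 = 15 ≤ 16, user value 4 + 16 + 14 = 34.
No other feasible combination does better.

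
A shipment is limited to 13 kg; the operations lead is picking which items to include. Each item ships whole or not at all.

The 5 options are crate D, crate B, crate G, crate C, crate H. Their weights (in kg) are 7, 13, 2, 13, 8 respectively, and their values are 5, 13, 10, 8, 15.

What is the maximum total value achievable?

Allowing fractional choices, the relaxed optimum would be about 28.0, but items are indivisible.
crate D + crate G: weight 7 + 2 = 9 ≤ 13, value 5 + 10 = 15.
crate H: weight 8 ≤ 13, value 15.
crate G + crate H: weight 2 + 8 = 10 ≤ 13, value 10 + 15 = 25.
Best is crate G and crate H with total value 25.

25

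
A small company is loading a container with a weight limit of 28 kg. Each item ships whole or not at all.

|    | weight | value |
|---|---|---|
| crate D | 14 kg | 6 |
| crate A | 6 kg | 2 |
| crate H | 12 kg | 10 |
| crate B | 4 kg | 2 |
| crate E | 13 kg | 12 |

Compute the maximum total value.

Allowing fractional choices, the relaxed optimum would be about 23.5, but items are indivisible.
crate H + crate E: weight 12 + 13 = 25 ≤ 28, value 10 + 12 = 22.
crate A + crate B + crate E: weight 6 + 4 + 13 = 23 ≤ 28, value 2 + 2 + 12 = 16.
crate D + crate E: weight 14 + 13 = 27 ≤ 28, value 6 + 12 = 18.
Best is crate H and crate E with total value 22.

22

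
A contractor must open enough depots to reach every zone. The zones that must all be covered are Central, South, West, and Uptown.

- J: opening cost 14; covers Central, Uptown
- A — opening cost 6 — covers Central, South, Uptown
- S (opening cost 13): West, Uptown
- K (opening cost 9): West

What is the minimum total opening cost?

15

Choose A and K: together they cover Central, South, West, Uptown — every zone.
Total opening cost: 6 + 9 = 15.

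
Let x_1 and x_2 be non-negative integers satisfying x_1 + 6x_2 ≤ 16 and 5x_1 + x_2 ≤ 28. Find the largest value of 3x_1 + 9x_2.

Relaxing integrality, the LP optimum is 31.86 at (x_1,x_2) = (5.24, 1.79), which is not an integer point.
(x_1,x_2)=(4,2): 1·4+6·2=16≤16, 5·4+1·2=22≤28, objective 30.
(x_1,x_2)=(3,2): 1·3+6·2=15≤16, 5·3+1·2=17≤28, objective 27.
(x_1,x_2)=(5,1): 1·5+6·1=11≤16, 5·5+1·1=26≤28, objective 24.
Maximum is 30 at (x_1,x_2)=(4,2).

30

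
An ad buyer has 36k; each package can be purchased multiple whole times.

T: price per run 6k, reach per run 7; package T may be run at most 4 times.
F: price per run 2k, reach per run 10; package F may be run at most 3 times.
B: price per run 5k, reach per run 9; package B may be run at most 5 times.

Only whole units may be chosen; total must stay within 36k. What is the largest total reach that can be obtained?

3×F and 5×B: price 31 ≤ 36, reach 3·10 + 5·9 = 75.
1×T, 3×F, and 4×B: price 32 ≤ 36, reach 1·7 + 3·10 + 4·9 = 73.
Best is 75.

75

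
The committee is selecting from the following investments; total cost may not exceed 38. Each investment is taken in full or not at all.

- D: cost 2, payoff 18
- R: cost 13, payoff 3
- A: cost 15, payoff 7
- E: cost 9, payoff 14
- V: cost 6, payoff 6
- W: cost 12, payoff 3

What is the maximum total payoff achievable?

45

Allowing fractional choices, the relaxed optimum would be about 46.5, but investments are indivisible.
D + E + V + W: cost 2 + 9 + 6 + 12 = 29 ≤ 38, payoff 18 + 14 + 6 + 3 = 41.
D + A + E + V: cost 2 + 15 + 9 + 6 = 32 ≤ 38, payoff 18 + 7 + 14 + 6 = 45.
D + A + E + W: cost 2 + 15 + 9 + 12 = 38 ≤ 38, payoff 18 + 7 + 14 + 3 = 42.
Best is D, A, E, and V with total payoff 45.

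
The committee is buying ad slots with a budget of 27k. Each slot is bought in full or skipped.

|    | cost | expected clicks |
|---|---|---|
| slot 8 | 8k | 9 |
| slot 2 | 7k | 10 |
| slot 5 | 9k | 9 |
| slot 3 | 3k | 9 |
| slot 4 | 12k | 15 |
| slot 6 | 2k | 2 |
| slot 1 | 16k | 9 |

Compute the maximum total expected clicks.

Take slot 8, slot 2, slot 5, and slot 3: cost 8 + 7 + 9 + 3 = 27 ≤ 27, expected clicks 9 + 10 + 9 + 9 = 37.
No other feasible combination does better.

37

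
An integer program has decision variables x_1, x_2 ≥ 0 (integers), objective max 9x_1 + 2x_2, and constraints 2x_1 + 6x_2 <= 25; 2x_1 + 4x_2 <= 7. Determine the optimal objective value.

(x_1,x_2)=(3,0): 2·3+6·0=6≤25, 2·3+4·0=6≤7, objective 27.
(x_1,x_2)=(2,0): 2·2+6·0=4≤25, 2·2+4·0=4≤7, objective 18.
No feasible integer point exceeds 27.

27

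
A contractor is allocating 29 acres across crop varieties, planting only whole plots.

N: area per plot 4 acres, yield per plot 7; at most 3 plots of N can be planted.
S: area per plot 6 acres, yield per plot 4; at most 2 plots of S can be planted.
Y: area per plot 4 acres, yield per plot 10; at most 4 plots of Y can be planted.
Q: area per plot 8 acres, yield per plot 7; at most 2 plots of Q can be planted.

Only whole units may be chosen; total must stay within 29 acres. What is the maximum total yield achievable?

61

This is a bounded integer knapsack.
Y has the best ratio (10/4); taking only Y gives at most 4×10 = 40 (stopped by the supply cap of 4).
Mixing does better — 3×N and 4×Y: area 28 ≤ 29, yield 3·7 + 4·10 = 61.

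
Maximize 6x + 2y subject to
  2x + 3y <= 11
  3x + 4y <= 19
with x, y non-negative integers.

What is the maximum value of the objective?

30

(x,y)=(5,0) is feasible, giving 30.
(x,y)=(4,1) is feasible, giving 26.
(x,y)=(4,0) is feasible, giving 24.
Maximum is 30 at (x,y)=(5,0).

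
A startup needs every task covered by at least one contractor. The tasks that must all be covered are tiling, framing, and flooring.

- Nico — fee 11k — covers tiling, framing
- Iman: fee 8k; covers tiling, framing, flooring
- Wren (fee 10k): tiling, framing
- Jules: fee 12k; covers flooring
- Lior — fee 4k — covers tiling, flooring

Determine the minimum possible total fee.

8

The greedy cost-per-new-task heuristic would pick Lior and Iman for 12, but a cheaper cover exists.
Iman alone covers tiling, framing, flooring — every task.
Total fee: 8.
No cover costs less than 8.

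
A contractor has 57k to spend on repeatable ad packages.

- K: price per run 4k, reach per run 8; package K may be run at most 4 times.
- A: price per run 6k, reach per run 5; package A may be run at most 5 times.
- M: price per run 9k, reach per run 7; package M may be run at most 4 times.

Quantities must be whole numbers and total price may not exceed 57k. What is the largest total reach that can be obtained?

K has the best ratio (8/4); taking only K gives at most 4×8 = 32 (stopped by the supply cap of 4).
Mixing does better — 4×K, 5×A, and 1×M: price 55 ≤ 57, reach 4·8 + 5·5 + 1·7 = 64.

64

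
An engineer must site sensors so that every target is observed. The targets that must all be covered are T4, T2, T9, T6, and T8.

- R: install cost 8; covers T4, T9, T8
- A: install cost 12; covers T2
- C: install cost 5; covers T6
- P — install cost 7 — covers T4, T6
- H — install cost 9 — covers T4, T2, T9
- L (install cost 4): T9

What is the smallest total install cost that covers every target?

This is a weighted set-cover instance.
Choose R, C, and H: together they cover T4, T2, T9, T6, T8 — every target.
Total install cost: 8 + 5 + 9 = 22.

22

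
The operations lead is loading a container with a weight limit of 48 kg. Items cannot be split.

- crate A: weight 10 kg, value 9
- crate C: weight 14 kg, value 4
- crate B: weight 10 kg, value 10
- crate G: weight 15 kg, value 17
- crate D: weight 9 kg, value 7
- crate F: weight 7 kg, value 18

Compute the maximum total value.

This is an integer program with binary decision variables.
Allowing fractional choices, the relaxed optimum would be about 58.7, but items are indivisible.
crate B + crate G + crate D + crate F: weight 10 + 15 + 9 + 7 = 41 ≤ 48, value 10 + 17 + 7 + 18 = 52.
crate A + crate B + crate G + crate F: weight 10 + 10 + 15 + 7 = 42 ≤ 48, value 9 + 10 + 17 + 18 = 54.
Best is crate A, crate B, crate G, and crate F with total value 54.

54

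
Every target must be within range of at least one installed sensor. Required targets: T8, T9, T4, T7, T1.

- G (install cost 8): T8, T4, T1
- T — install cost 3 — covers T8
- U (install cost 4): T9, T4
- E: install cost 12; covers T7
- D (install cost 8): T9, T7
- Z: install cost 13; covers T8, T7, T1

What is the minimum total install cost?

This is an integer covering problem.
The greedy cost-per-new-target heuristic would pick U, T, and Z for 20, but a cheaper cover exists.
Choose G and D: together they cover T8, T9, T4, T7, T1 — every target.
Total install cost: 8 + 8 = 16.
No cover costs less than 16.

16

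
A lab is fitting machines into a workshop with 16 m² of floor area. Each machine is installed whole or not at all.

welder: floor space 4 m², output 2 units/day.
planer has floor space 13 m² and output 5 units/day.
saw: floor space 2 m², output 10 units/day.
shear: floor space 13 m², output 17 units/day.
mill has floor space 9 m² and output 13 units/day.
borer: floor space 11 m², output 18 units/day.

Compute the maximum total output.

This is an integer program with binary decision variables.
saw + borer: floor space 2 + 11 = 13 ≤ 16, output 10 + 18 = 28.
saw + shear: floor space 2 + 13 = 15 ≤ 16, output 10 + 17 = 27.
Best is saw and borer with total output 28.

28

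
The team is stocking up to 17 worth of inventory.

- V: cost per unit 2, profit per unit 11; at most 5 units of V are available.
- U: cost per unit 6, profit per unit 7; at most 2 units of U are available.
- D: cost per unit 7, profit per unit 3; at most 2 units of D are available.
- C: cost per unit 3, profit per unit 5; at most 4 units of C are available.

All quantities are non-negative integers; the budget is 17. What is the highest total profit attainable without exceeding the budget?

V has the best ratio (11/2); taking only V gives at most 5×11 = 55 (stopped by the supply cap of 5).
Mixing does better — 5×V and 2×C: cost 16 ≤ 17, profit 5·11 + 2·5 = 65.

65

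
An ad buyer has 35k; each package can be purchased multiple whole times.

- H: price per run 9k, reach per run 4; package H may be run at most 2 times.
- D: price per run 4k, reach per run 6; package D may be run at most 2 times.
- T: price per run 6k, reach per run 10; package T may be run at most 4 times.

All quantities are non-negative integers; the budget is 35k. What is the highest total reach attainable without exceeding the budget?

Take 2×D and 4×T: price 32 ≤ 35, reach 2·6 + 4·10 = 52.
T has the best ratio (10/6) and is taken to its limit of 4; remaining capacity is filled optimally with the others.

52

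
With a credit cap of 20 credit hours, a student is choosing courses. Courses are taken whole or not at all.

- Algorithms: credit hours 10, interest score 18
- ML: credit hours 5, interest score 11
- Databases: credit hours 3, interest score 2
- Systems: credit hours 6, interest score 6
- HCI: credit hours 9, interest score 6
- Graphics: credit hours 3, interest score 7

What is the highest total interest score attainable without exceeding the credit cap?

Allowing fractional choices, the relaxed optimum would be about 38.0, but courses are indivisible.
Algorithms + ML + Graphics: credit hours 10 + 5 + 3 = 18 ≤ 20, interest score 18 + 11 + 7 = 36.
Algorithms + Systems + Graphics: credit hours 10 + 6 + 3 = 19 ≤ 20, interest score 18 + 6 + 7 = 31.
Algorithms + ML + Databases: credit hours 10 + 5 + 3 = 18 ≤ 20, interest score 18 + 11 + 2 = 31.
Best is Algorithms, ML, and Graphics with total interest score 36.

36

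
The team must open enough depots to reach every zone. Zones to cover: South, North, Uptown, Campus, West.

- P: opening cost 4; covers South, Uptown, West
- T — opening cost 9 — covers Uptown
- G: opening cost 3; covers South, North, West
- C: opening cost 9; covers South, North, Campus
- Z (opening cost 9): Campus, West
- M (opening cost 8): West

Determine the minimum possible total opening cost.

13

The greedy cost-per-new-zone heuristic would pick G, P, and C for 16, but a cheaper cover exists.
Choose P and C: together they cover South, North, Uptown, Campus, West — every zone.
Total opening cost: 4 + 9 = 13.
No cover costs less than 13.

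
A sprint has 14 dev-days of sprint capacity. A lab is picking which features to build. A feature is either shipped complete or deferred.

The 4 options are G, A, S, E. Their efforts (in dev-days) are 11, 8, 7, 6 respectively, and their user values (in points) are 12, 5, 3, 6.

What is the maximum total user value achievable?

12

Allowing fractional choices, the relaxed optimum would be about 15.0, but features are indivisible.
S + E: effort 7 + 6 = 13 ≤ 14, user value 3 + 6 = 9.
G: effort 11 ≤ 14, user value 12.
A + E: effort 8 + 6 = 14 ≤ 14, user value 5 + 6 = 11.
Best is G with total user value 12.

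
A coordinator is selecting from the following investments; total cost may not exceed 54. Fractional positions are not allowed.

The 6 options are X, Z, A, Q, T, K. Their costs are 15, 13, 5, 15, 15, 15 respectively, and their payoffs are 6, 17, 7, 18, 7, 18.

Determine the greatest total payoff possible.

60

Allowing fractional choices, the relaxed optimum would be about 62.8, but investments are indivisible.
Z + Q + K: cost 13 + 15 + 15 = 43 ≤ 54, payoff 17 + 18 + 18 = 53.
Z + A + Q + K: cost 13 + 5 + 15 + 15 = 48 ≤ 54, payoff 17 + 7 + 18 + 18 = 60.
A + Q + T + K: cost 5 + 15 + 15 + 15 = 50 ≤ 54, payoff 7 + 18 + 7 + 18 = 50.
Best is Z, A, Q, and K with total payoff 60.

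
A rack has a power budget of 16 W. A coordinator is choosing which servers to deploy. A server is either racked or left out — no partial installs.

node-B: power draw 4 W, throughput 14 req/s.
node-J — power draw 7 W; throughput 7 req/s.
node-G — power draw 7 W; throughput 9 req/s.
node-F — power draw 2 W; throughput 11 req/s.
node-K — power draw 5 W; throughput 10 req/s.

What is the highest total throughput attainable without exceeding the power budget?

node-B + node-G + node-F: power draw 4 + 7 + 2 = 13 ≤ 16, throughput 14 + 9 + 11 = 34.
node-B + node-F + node-K: power draw 4 + 2 + 5 = 11 ≤ 16, throughput 14 + 11 + 10 = 35.
Best is node-B, node-F, and node-K with total throughput 35.

35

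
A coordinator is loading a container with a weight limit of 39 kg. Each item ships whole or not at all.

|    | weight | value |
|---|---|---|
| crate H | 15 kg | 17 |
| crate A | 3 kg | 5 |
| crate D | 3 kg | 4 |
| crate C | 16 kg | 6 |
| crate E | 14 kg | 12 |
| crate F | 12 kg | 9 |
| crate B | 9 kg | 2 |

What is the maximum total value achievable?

38

Allowing fractional choices, the relaxed optimum would be about 41.0, but items are indivisible.
crate H + crate A + crate E: weight 15 + 3 + 14 = 32 ≤ 39, value 17 + 5 + 12 = 34.
crate H + crate A + crate D + crate F: weight 15 + 3 + 3 + 12 = 33 ≤ 39, value 17 + 5 + 4 + 9 = 35.
crate H + crate A + crate D + crate E: weight 15 + 3 + 3 + 14 = 35 ≤ 39, value 17 + 5 + 4 + 12 = 38.
Best is crate H, crate A, crate D, and crate E with total value 38.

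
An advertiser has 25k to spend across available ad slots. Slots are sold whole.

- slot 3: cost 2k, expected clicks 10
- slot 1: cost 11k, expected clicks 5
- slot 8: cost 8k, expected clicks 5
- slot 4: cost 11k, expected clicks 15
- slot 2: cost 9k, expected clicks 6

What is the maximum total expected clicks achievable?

31

slot 3 + slot 8 + slot 4: cost 2 + 8 + 11 = 21 ≤ 25, expected clicks 10 + 5 + 15 = 30.
slot 3 + slot 4 + slot 2: cost 2 + 11 + 9 = 22 ≤ 25, expected clicks 10 + 15 + 6 = 31.
Best is slot 3, slot 4, and slot 2 with total expected clicks 31.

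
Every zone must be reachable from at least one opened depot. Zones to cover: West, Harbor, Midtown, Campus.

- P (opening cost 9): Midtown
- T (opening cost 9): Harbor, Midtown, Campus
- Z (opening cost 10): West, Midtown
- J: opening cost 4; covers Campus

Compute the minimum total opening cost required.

19

Choose T and Z: together they cover West, Harbor, Midtown, Campus — every zone.
Total opening cost: 9 + 10 = 19.
No cover costs less than 19.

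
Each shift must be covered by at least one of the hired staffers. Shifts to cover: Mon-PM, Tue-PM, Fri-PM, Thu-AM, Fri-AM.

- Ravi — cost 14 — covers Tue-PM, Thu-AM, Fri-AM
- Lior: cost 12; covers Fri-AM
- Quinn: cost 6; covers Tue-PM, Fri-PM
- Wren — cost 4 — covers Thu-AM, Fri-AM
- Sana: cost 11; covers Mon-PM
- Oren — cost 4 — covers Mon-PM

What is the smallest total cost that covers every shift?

14

Choose Quinn, Wren, and Oren: together they cover Mon-PM, Tue-PM, Fri-PM, Thu-AM, Fri-AM — every shift.
Total cost: 6 + 4 + 4 = 14.
No cover costs less than 14.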